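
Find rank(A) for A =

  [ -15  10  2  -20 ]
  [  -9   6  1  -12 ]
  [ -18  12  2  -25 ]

rank = 3

ρ1 → -1/15·ρ1
ρ2 → ρ2 + 9·ρ1
ρ3 → ρ3 + 18·ρ1
ρ2 → -5·ρ2
ρ3 → ρ3 + 2/5·ρ2
ρ3 → -1·ρ3
ρ1 → ρ1 − 4/3·ρ3
ρ1 → ρ1 + 2/15·ρ2
The reduced form has 3 nonzero rows.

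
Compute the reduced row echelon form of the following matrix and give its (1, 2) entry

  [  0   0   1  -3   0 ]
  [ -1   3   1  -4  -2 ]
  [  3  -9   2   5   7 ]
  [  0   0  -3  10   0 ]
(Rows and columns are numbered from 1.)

-3

R1 <=> R2
  [ -1   3   1  -4  -2 ]
  [  0   0   1  -3   0 ]
  [  3  -9   2   5   7 ]
  [  0   0  -3  10   0 ]
R1 ← -1·R1
  [ 1  -3  -1   4  2 ]
  [ 0   0   1  -3  0 ]
  [ 3  -9   2   5  7 ]
  [ 0   0  -3  10  0 ]
R3 ← R3 − 3·R1
  [ 1  -3  -1   4  2 ]
  [ 0   0   1  -3  0 ]
  [ 0   0   5  -7  1 ]
  [ 0   0  -3  10  0 ]
R3 ← R3 − 5·R2
  [ 1  -3  -1   4  2 ]
  [ 0   0   1  -3  0 ]
  [ 0   0   0   8  1 ]
  [ 0   0  -3  10  0 ]
R4 ← R4 + 3·R2
  [ 1  -3  -1   4  2 ]
  [ 0   0   1  -3  0 ]
  [ 0   0   0   8  1 ]
  [ 0   0   0   1  0 ]
R3 ← 1/8·R3
  [ 1  -3  -1   4    2 ]
  [ 0   0   1  -3    0 ]
  [ 0   0   0   1  1/8 ]
  [ 0   0   0   1    0 ]
R4 ← R4 − R3
  [ 1  -3  -1   4     2 ]
  [ 0   0   1  -3     0 ]
  [ 0   0   0   1   1/8 ]
  [ 0   0   0   0  -1/8 ]
R4 ← -8·R4
  [ 1  -3  -1   4    2 ]
  [ 0   0   1  -3    0 ]
  [ 0   0   0   1  1/8 ]
  [ 0   0   0   0    1 ]
R3 ← R3 − 1/8·R4
  [ 1  -3  -1   4  2 ]
  [ 0   0   1  -3  0 ]
  [ 0   0   0   1  0 ]
  [ 0   0   0   0  1 ]
R1 ← R1 − 2·R4
  [ 1  -3  -1   4  0 ]
  [ 0   0   1  -3  0 ]
  [ 0   0   0   1  0 ]
  [ 0   0   0   0  1 ]
R2 ← R2 + 3·R3
  [ 1  -3  -1  4  0 ]
  [ 0   0   1  0  0 ]
  [ 0   0   0  1  0 ]
  [ 0   0   0  0  1 ]
R1 ← R1 − 4·R3
  [ 1  -3  -1  0  0 ]
  [ 0   0   1  0  0 ]
  [ 0   0   0  1  0 ]
  [ 0   0   0  0  1 ]
R1 ← R1 + R2
  [ 1  -3  0  0  0 ]
  [ 0   0  1  0  0 ]
  [ 0   0  0  1  0 ]
  [ 0   0  0  0  1 ]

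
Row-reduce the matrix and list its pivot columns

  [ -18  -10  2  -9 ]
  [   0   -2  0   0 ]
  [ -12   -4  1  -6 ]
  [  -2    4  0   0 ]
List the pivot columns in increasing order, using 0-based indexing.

0, 1, 2, 3

R1 -> -1/18·R1
R3 -> R3 + 12·R1
R4 -> R4 + 2·R1
R2 -> -1/2·R2
R3 -> R3 − 8/3·R2
R4 -> R4 − 46/9·R2
R3 -> -3·R3
R4 -> R4 + 2/9·R3
R1 -> R1 − 1/2·R4
R1 -> R1 + 1/9·R3
R1 -> R1 − 5/9·R2
Pivot columns are the columns containing a leading 1.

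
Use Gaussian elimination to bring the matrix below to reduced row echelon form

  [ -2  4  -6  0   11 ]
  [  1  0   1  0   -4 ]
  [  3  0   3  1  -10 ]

R1 := -1/2·R1
R2 := R2 − R1
R3 := R3 − 3·R1
R2 := 1/2·R2
R3 := R3 − 6·R2
R1 := R1 + 2·R2

[[1, 0, 1, 0, -4], [0, 1, -1, 0, 3/4], [0, 0, 0, 1, 2]]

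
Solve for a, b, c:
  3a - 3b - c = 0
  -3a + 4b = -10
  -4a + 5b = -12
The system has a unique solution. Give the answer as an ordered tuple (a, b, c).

Form the augmented matrix and row-reduce:
  [  3  -3  -1  |    0 ]
  [ -3   4   0  |  -10 ]
  [ -4   5   0  |  -12 ]
r1 → 1/3·r1
  [  1  -1  -1/3  |    0 ]
  [ -3   4     0  |  -10 ]
  [ -4   5     0  |  -12 ]
r2 → r2 + 3·r1
  [  1  -1  -1/3  |    0 ]
  [  0   1    -1  |  -10 ]
  [ -4   5     0  |  -12 ]
r3 → r3 + 4·r1
  [ 1  -1  -1/3  |    0 ]
  [ 0   1    -1  |  -10 ]
  [ 0   1  -4/3  |  -12 ]
r3 → r3 − r2
  [ 1  -1  -1/3  |    0 ]
  [ 0   1    -1  |  -10 ]
  [ 0   0  -1/3  |   -2 ]
r3 → -3·r3
  [ 1  -1  -1/3  |    0 ]
  [ 0   1    -1  |  -10 ]
  [ 0   0     1  |    6 ]
r2 → r2 + r3
  [ 1  -1  -1/3  |   0 ]
  [ 0   1     0  |  -4 ]
  [ 0   0     1  |   6 ]
r1 → r1 + 1/3·r3
  [ 1  -1  0  |   2 ]
  [ 0   1  0  |  -4 ]
  [ 0   0  1  |   6 ]
r1 → r1 + r2
  [ 1  0  0  |  -2 ]
  [ 0  1  0  |  -4 ]
  [ 0  0  1  |   6 ]
Reading off the last column: a = -2, b = -4, c = 6.

(-2, -4, 6)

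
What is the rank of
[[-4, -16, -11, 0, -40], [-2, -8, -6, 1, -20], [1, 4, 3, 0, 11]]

Multiply R1 by -1/4.
  [  1   4  11/4  0   10 ]
  [ -2  -8    -6  1  -20 ]
  [  1   4     3  0   11 ]
Add 2 times R1 to R2.
  [ 1  4  11/4  0  10 ]
  [ 0  0  -1/2  1   0 ]
  [ 1  4     3  0  11 ]
Subtract R1 from R3.
  [ 1  4  11/4  0  10 ]
  [ 0  0  -1/2  1   0 ]
  [ 0  0   1/4  0   1 ]
Multiply R2 by -2.
  [ 1  4  11/4   0  10 ]
  [ 0  0     1  -2   0 ]
  [ 0  0   1/4   0   1 ]
Subtract 1/4 times R2 from R3.
  [ 1  4  11/4    0  10 ]
  [ 0  0     1   -2   0 ]
  [ 0  0     0  1/2   1 ]
Multiply R3 by 2.
  [ 1  4  11/4   0  10 ]
  [ 0  0     1  -2   0 ]
  [ 0  0     0   1   2 ]
Add 2 times R3 to R2.
  [ 1  4  11/4  0  10 ]
  [ 0  0     1  0   4 ]
  [ 0  0     0  1   2 ]
Subtract 11/4 times R2 from R1.
  [ 1  4  0  0  -1 ]
  [ 0  0  1  0   4 ]
  [ 0  0  0  1   2 ]
The reduced form has 3 nonzero rows.

rank = 3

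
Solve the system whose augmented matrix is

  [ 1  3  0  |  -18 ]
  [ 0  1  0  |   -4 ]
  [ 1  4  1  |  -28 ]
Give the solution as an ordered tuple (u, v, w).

(-6, -4, -6)

R3 ← R3 − R1
  [ 1  3  0  |  -18 ]
  [ 0  1  0  |   -4 ]
  [ 0  1  1  |  -10 ]
R3 ← R3 − R2
  [ 1  3  0  |  -18 ]
  [ 0  1  0  |   -4 ]
  [ 0  0  1  |   -6 ]
R1 ← R1 − 3·R2
  [ 1  0  0  |  -6 ]
  [ 0  1  0  |  -4 ]
  [ 0  0  1  |  -6 ]
Reading off the last column: u = -6, v = -4, w = -6.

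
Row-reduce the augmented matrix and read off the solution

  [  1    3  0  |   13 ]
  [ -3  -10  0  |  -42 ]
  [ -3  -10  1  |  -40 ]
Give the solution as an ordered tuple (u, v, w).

r2 -> r2 + 3·r1
  [  1    3  0  |   13 ]
  [  0   -1  0  |   -3 ]
  [ -3  -10  1  |  -40 ]
r3 -> r3 + 3·r1
  [ 1   3  0  |  13 ]
  [ 0  -1  0  |  -3 ]
  [ 0  -1  1  |  -1 ]
r2 -> -1·r2
  [ 1   3  0  |  13 ]
  [ 0   1  0  |   3 ]
  [ 0  -1  1  |  -1 ]
r3 -> r3 + r2
  [ 1  3  0  |  13 ]
  [ 0  1  0  |   3 ]
  [ 0  0  1  |   2 ]
r1 -> r1 − 3·r2
  [ 1  0  0  |  4 ]
  [ 0  1  0  |  3 ]
  [ 0  0  1  |  2 ]
Reading off the last column: u = 4, v = 3, w = 2.

(4, 3, 2)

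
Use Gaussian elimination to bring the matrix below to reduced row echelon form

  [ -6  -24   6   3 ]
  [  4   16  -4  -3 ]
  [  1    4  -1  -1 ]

Multiply ρ1 by -1/6.
  [ 1   4  -1  -1/2 ]
  [ 4  16  -4    -3 ]
  [ 1   4  -1    -1 ]
Subtract 4 times ρ1 from ρ2.
  [ 1  4  -1  -1/2 ]
  [ 0  0   0    -1 ]
  [ 1  4  -1    -1 ]
Subtract ρ1 from ρ3.
  [ 1  4  -1  -1/2 ]
  [ 0  0   0    -1 ]
  [ 0  0   0  -1/2 ]
Multiply ρ2 by -1.
  [ 1  4  -1  -1/2 ]
  [ 0  0   0     1 ]
  [ 0  0   0  -1/2 ]
Add 1/2 times ρ2 to ρ3.
  [ 1  4  -1  -1/2 ]
  [ 0  0   0     1 ]
  [ 0  0   0     0 ]
Add 1/2 times ρ2 to ρ1.
  [ 1  4  -1  0 ]
  [ 0  0   0  1 ]
  [ 0  0   0  0 ]

[[1, 4, -1, 0], [0, 0, 0, 1], [0, 0, 0, 0]]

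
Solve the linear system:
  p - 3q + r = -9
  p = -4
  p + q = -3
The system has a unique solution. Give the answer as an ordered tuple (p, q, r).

Form the augmented matrix and row-reduce:
  [ 1  -3  1  |  -9 ]
  [ 1   0  0  |  -4 ]
  [ 1   1  0  |  -3 ]
r2 -> r2 − r1
r3 -> r3 − r1
r2 -> 1/3·r2
r3 -> r3 − 4·r2
r3 -> 3·r3
r2 -> r2 + 1/3·r3
r1 -> r1 − r3
r1 -> r1 + 3·r2
Reading off the last column: p = -4, q = 1, r = -2.

(-4, 1, -2)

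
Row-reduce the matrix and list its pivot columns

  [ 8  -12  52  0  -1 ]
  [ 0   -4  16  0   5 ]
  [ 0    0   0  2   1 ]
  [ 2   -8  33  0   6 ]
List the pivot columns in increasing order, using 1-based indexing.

1, 2, 4

Multiply r1 by 1/8.
  [ 1  -3/2  13/2  0  -1/8 ]
  [ 0    -4    16  0     5 ]
  [ 0     0     0  2     1 ]
  [ 2    -8    33  0     6 ]
Subtract 2 times r1 from r4.
  [ 1  -3/2  13/2  0  -1/8 ]
  [ 0    -4    16  0     5 ]
  [ 0     0     0  2     1 ]
  [ 0    -5    20  0  25/4 ]
Multiply r2 by -1/4.
  [ 1  -3/2  13/2  0  -1/8 ]
  [ 0     1    -4  0  -5/4 ]
  [ 0     0     0  2     1 ]
  [ 0    -5    20  0  25/4 ]
Add 5 times r2 to r4.
  [ 1  -3/2  13/2  0  -1/8 ]
  [ 0     1    -4  0  -5/4 ]
  [ 0     0     0  2     1 ]
  [ 0     0     0  0     0 ]
Multiply r3 by 1/2.
  [ 1  -3/2  13/2  0  -1/8 ]
  [ 0     1    -4  0  -5/4 ]
  [ 0     0     0  1   1/2 ]
  [ 0     0     0  0     0 ]
Add 3/2 times r2 to r1.
  [ 1  0  1/2  0    -2 ]
  [ 0  1   -4  0  -5/4 ]
  [ 0  0    0  1   1/2 ]
  [ 0  0    0  0     0 ]
Pivot columns are the columns containing a leading 1.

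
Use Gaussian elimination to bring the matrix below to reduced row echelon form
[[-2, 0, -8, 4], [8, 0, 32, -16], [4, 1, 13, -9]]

r1 -> -1/2·r1
  [ 1  0   4   -2 ]
  [ 8  0  32  -16 ]
  [ 4  1  13   -9 ]
r2 -> r2 − 8·r1
  [ 1  0   4  -2 ]
  [ 0  0   0   0 ]
  [ 4  1  13  -9 ]
r3 -> r3 − 4·r1
  [ 1  0   4  -2 ]
  [ 0  0   0   0 ]
  [ 0  1  -3  -1 ]
r2 <-> r3
  [ 1  0   4  -2 ]
  [ 0  1  -3  -1 ]
  [ 0  0   0   0 ]

[[1, 0, 4, -2], [0, 1, -3, -1], [0, 0, 0, 0]]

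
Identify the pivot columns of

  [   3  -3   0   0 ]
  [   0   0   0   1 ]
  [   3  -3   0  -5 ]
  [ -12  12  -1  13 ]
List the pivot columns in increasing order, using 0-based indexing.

0, 2, 3

R1 → 1/3·R1
  [   1  -1   0   0 ]
  [   0   0   0   1 ]
  [   3  -3   0  -5 ]
  [ -12  12  -1  13 ]
R3 → R3 − 3·R1
  [   1  -1   0   0 ]
  [   0   0   0   1 ]
  [   0   0   0  -5 ]
  [ -12  12  -1  13 ]
R4 → R4 + 12·R1
  [ 1  -1   0   0 ]
  [ 0   0   0   1 ]
  [ 0   0   0  -5 ]
  [ 0   0  -1  13 ]
R2 ↔ R4
  [ 1  -1   0   0 ]
  [ 0   0  -1  13 ]
  [ 0   0   0  -5 ]
  [ 0   0   0   1 ]
R2 → -1·R2
  [ 1  -1  0    0 ]
  [ 0   0  1  -13 ]
  [ 0   0  0   -5 ]
  [ 0   0  0    1 ]
R3 → -1/5·R3
  [ 1  -1  0    0 ]
  [ 0   0  1  -13 ]
  [ 0   0  0    1 ]
  [ 0   0  0    1 ]
R4 → R4 − R3
  [ 1  -1  0    0 ]
  [ 0   0  1  -13 ]
  [ 0   0  0    1 ]
  [ 0   0  0    0 ]
R2 → R2 + 13·R3
  [ 1  -1  0  0 ]
  [ 0   0  1  0 ]
  [ 0   0  0  1 ]
  [ 0   0  0  0 ]
Pivot columns are the columns containing a leading 1.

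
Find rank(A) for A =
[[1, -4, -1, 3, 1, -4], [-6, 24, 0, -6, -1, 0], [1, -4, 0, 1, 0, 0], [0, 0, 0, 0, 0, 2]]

Add 6 times r1 to r2.
  [ 1  -4  -1   3  1   -4 ]
  [ 0   0  -6  12  5  -24 ]
  [ 1  -4   0   1  0    0 ]
  [ 0   0   0   0  0    2 ]
Subtract r1 from r3.
  [ 1  -4  -1   3   1   -4 ]
  [ 0   0  -6  12   5  -24 ]
  [ 0   0   1  -2  -1    4 ]
  [ 0   0   0   0   0    2 ]
Multiply r2 by -1/6.
  [ 1  -4  -1   3     1  -4 ]
  [ 0   0   1  -2  -5/6   4 ]
  [ 0   0   1  -2    -1   4 ]
  [ 0   0   0   0     0   2 ]
Subtract r2 from r3.
  [ 1  -4  -1   3     1  -4 ]
  [ 0   0   1  -2  -5/6   4 ]
  [ 0   0   0   0  -1/6   0 ]
  [ 0   0   0   0     0   2 ]
Multiply r3 by -6.
  [ 1  -4  -1   3     1  -4 ]
  [ 0   0   1  -2  -5/6   4 ]
  [ 0   0   0   0     1   0 ]
  [ 0   0   0   0     0   2 ]
Multiply r4 by 1/2.
  [ 1  -4  -1   3     1  -4 ]
  [ 0   0   1  -2  -5/6   4 ]
  [ 0   0   0   0     1   0 ]
  [ 0   0   0   0     0   1 ]
Subtract 4 times r4 from r2.
  [ 1  -4  -1   3     1  -4 ]
  [ 0   0   1  -2  -5/6   0 ]
  [ 0   0   0   0     1   0 ]
  [ 0   0   0   0     0   1 ]
Add 4 times r4 to r1.
  [ 1  -4  -1   3     1  0 ]
  [ 0   0   1  -2  -5/6  0 ]
  [ 0   0   0   0     1  0 ]
  [ 0   0   0   0     0  1 ]
Add 5/6 times r3 to r2.
  [ 1  -4  -1   3  1  0 ]
  [ 0   0   1  -2  0  0 ]
  [ 0   0   0   0  1  0 ]
  [ 0   0   0   0  0  1 ]
Subtract r3 from r1.
  [ 1  -4  -1   3  0  0 ]
  [ 0   0   1  -2  0  0 ]
  [ 0   0   0   0  1  0 ]
  [ 0   0   0   0  0  1 ]
Add r2 to r1.
  [ 1  -4  0   1  0  0 ]
  [ 0   0  1  -2  0  0 ]
  [ 0   0  0   0  1  0 ]
  [ 0   0  0   0  0  1 ]
The reduced form has 4 nonzero rows.

rank = 4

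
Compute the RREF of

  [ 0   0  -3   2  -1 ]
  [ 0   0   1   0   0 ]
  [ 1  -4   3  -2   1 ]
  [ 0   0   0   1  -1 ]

R1 <=> R3
  [ 1  -4   3  -2   1 ]
  [ 0   0   1   0   0 ]
  [ 0   0  -3   2  -1 ]
  [ 0   0   0   1  -1 ]
R3 := R3 + 3·R2
  [ 1  -4  3  -2   1 ]
  [ 0   0  1   0   0 ]
  [ 0   0  0   2  -1 ]
  [ 0   0  0   1  -1 ]
R3 := 1/2·R3
  [ 1  -4  3  -2     1 ]
  [ 0   0  1   0     0 ]
  [ 0   0  0   1  -1/2 ]
  [ 0   0  0   1    -1 ]
R4 := R4 − R3
  [ 1  -4  3  -2     1 ]
  [ 0   0  1   0     0 ]
  [ 0   0  0   1  -1/2 ]
  [ 0   0  0   0  -1/2 ]
R4 := -2·R4
  [ 1  -4  3  -2     1 ]
  [ 0   0  1   0     0 ]
  [ 0   0  0   1  -1/2 ]
  [ 0   0  0   0     1 ]
R3 := R3 + 1/2·R4
  [ 1  -4  3  -2  1 ]
  [ 0   0  1   0  0 ]
  [ 0   0  0   1  0 ]
  [ 0   0  0   0  1 ]
R1 := R1 − R4
  [ 1  -4  3  -2  0 ]
  [ 0   0  1   0  0 ]
  [ 0   0  0   1  0 ]
  [ 0   0  0   0  1 ]
R1 := R1 + 2·R3
  [ 1  -4  3  0  0 ]
  [ 0   0  1  0  0 ]
  [ 0   0  0  1  0 ]
  [ 0   0  0  0  1 ]
R1 := R1 − 3·R2
  [ 1  -4  0  0  0 ]
  [ 0   0  1  0  0 ]
  [ 0   0  0  1  0 ]
  [ 0   0  0  0  1 ]

[[1, -4, 0, 0, 0], [0, 0, 1, 0, 0], [0, 0, 0, 1, 0], [0, 0, 0, 0, 1]]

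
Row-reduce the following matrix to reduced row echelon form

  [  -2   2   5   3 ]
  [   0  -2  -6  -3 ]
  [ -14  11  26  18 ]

Multiply R1 by -1/2.
  [   1  -1  -5/2  -3/2 ]
  [   0  -2    -6    -3 ]
  [ -14  11    26    18 ]
Add 14 times R1 to R3.
  [ 1  -1  -5/2  -3/2 ]
  [ 0  -2    -6    -3 ]
  [ 0  -3    -9    -3 ]
Multiply R2 by -1/2.
  [ 1  -1  -5/2  -3/2 ]
  [ 0   1     3   3/2 ]
  [ 0  -3    -9    -3 ]
Add 3 times R2 to R3.
  [ 1  -1  -5/2  -3/2 ]
  [ 0   1     3   3/2 ]
  [ 0   0     0   3/2 ]
Multiply R3 by 2/3.
  [ 1  -1  -5/2  -3/2 ]
  [ 0   1     3   3/2 ]
  [ 0   0     0     1 ]
Subtract 3/2 times R3 from R2.
  [ 1  -1  -5/2  -3/2 ]
  [ 0   1     3     0 ]
  [ 0   0     0     1 ]
Add 3/2 times R3 to R1.
  [ 1  -1  -5/2  0 ]
  [ 0   1     3  0 ]
  [ 0   0     0  1 ]
Add R2 to R1.
  [ 1  0  1/2  0 ]
  [ 0  1    3  0 ]
  [ 0  0    0  1 ]

[[1, 0, 1/2, 0], [0, 1, 3, 0], [0, 0, 0, 1]]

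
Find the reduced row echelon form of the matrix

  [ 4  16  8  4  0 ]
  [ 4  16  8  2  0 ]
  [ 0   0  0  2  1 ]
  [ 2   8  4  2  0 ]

Multiply ρ1 by 1/4.
  [ 1   4  2  1  0 ]
  [ 4  16  8  2  0 ]
  [ 0   0  0  2  1 ]
  [ 2   8  4  2  0 ]
Subtract 4 times ρ1 from ρ2.
  [ 1  4  2   1  0 ]
  [ 0  0  0  -2  0 ]
  [ 0  0  0   2  1 ]
  [ 2  8  4   2  0 ]
Subtract 2 times ρ1 from ρ4.
  [ 1  4  2   1  0 ]
  [ 0  0  0  -2  0 ]
  [ 0  0  0   2  1 ]
  [ 0  0  0   0  0 ]
Multiply ρ2 by -1/2.
  [ 1  4  2  1  0 ]
  [ 0  0  0  1  0 ]
  [ 0  0  0  2  1 ]
  [ 0  0  0  0  0 ]
Subtract 2 times ρ2 from ρ3.
  [ 1  4  2  1  0 ]
  [ 0  0  0  1  0 ]
  [ 0  0  0  0  1 ]
  [ 0  0  0  0  0 ]
Subtract ρ2 from ρ1.
  [ 1  4  2  0  0 ]
  [ 0  0  0  1  0 ]
  [ 0  0  0  0  1 ]
  [ 0  0  0  0  0 ]

[[1, 4, 2, 0, 0], [0, 0, 0, 1, 0], [0, 0, 0, 0, 1], [0, 0, 0, 0, 0]]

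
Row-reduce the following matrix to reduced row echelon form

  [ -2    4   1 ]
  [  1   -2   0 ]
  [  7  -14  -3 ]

[[1, -2, 0], [0, 0, 1], [0, 0, 0]]

Multiply r1 by -1/2.
Subtract r1 from r2.
Subtract 7 times r1 from r3.
Multiply r2 by 2.
Subtract 1/2 times r2 from r3.
Add 1/2 times r2 to r1.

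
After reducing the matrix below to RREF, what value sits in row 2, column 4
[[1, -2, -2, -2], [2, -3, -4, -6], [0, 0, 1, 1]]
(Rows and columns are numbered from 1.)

-2

R2 → R2 − 2·R1
  [ 1  -2  -2  -2 ]
  [ 0   1   0  -2 ]
  [ 0   0   1   1 ]
R1 → R1 + 2·R3
  [ 1  -2  0   0 ]
  [ 0   1  0  -2 ]
  [ 0   0  1   1 ]
R1 → R1 + 2·R2
  [ 1  0  0  -4 ]
  [ 0  1  0  -2 ]
  [ 0  0  1   1 ]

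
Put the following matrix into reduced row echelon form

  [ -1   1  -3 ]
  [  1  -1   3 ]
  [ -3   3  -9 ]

R1 ← -1·R1
  [  1  -1   3 ]
  [  1  -1   3 ]
  [ -3   3  -9 ]
R2 ← R2 − R1
  [  1  -1   3 ]
  [  0   0   0 ]
  [ -3   3  -9 ]
R3 ← R3 + 3·R1
  [ 1  -1  3 ]
  [ 0   0  0 ]
  [ 0   0  0 ]

[[1, -1, 3], [0, 0, 0], [0, 0, 0]]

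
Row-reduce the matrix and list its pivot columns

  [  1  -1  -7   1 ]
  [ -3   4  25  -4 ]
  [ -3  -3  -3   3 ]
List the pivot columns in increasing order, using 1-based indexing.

R2 -> R2 + 3·R1
  [  1  -1  -7   1 ]
  [  0   1   4  -1 ]
  [ -3  -3  -3   3 ]
R3 -> R3 + 3·R1
  [ 1  -1   -7   1 ]
  [ 0   1    4  -1 ]
  [ 0  -6  -24   6 ]
R3 -> R3 + 6·R2
  [ 1  -1  -7   1 ]
  [ 0   1   4  -1 ]
  [ 0   0   0   0 ]
R1 -> R1 + R2
  [ 1  0  -3   0 ]
  [ 0  1   4  -1 ]
  [ 0  0   0   0 ]
Pivot columns are the columns containing a leading 1.

1, 2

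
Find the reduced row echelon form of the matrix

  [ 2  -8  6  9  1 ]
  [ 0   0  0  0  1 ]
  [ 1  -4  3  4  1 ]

r1 -> 1/2·r1
  [ 1  -4  3  9/2  1/2 ]
  [ 0   0  0    0    1 ]
  [ 1  -4  3    4    1 ]
r3 -> r3 − r1
  [ 1  -4  3   9/2  1/2 ]
  [ 0   0  0     0    1 ]
  [ 0   0  0  -1/2  1/2 ]
r2 ↔ r3
  [ 1  -4  3   9/2  1/2 ]
  [ 0   0  0  -1/2  1/2 ]
  [ 0   0  0     0    1 ]
r2 -> -2·r2
  [ 1  -4  3  9/2  1/2 ]
  [ 0   0  0    1   -1 ]
  [ 0   0  0    0    1 ]
r2 -> r2 + r3
  [ 1  -4  3  9/2  1/2 ]
  [ 0   0  0    1    0 ]
  [ 0   0  0    0    1 ]
r1 -> r1 − 1/2·r3
  [ 1  -4  3  9/2  0 ]
  [ 0   0  0    1  0 ]
  [ 0   0  0    0  1 ]
r1 -> r1 − 9/2·r2
  [ 1  -4  3  0  0 ]
  [ 0   0  0  1  0 ]
  [ 0   0  0  0  1 ]

[[1, -4, 3, 0, 0], [0, 0, 0, 1, 0], [0, 0, 0, 0, 1]]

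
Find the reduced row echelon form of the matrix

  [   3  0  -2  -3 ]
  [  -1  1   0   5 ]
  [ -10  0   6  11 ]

r1 := 1/3·r1
  [   1  0  -2/3  -1 ]
  [  -1  1     0   5 ]
  [ -10  0     6  11 ]
r2 := r2 + r1
  [   1  0  -2/3  -1 ]
  [   0  1  -2/3   4 ]
  [ -10  0     6  11 ]
r3 := r3 + 10·r1
  [ 1  0  -2/3  -1 ]
  [ 0  1  -2/3   4 ]
  [ 0  0  -2/3   1 ]
r3 := -3/2·r3
  [ 1  0  -2/3    -1 ]
  [ 0  1  -2/3     4 ]
  [ 0  0     1  -3/2 ]
r2 := r2 + 2/3·r3
  [ 1  0  -2/3    -1 ]
  [ 0  1     0     3 ]
  [ 0  0     1  -3/2 ]
r1 := r1 + 2/3·r3
  [ 1  0  0    -2 ]
  [ 0  1  0     3 ]
  [ 0  0  1  -3/2 ]

[[1, 0, 0, -2], [0, 1, 0, 3], [0, 0, 1, -3/2]]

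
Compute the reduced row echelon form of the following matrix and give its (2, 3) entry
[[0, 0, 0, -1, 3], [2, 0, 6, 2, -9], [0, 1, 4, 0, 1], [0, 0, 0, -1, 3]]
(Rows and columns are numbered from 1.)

R1 <-> R2
  [ 2  0  6   2  -9 ]
  [ 0  0  0  -1   3 ]
  [ 0  1  4   0   1 ]
  [ 0  0  0  -1   3 ]
R1 → 1/2·R1
  [ 1  0  3   1  -9/2 ]
  [ 0  0  0  -1     3 ]
  [ 0  1  4   0     1 ]
  [ 0  0  0  -1     3 ]
R2 <-> R3
  [ 1  0  3   1  -9/2 ]
  [ 0  1  4   0     1 ]
  [ 0  0  0  -1     3 ]
  [ 0  0  0  -1     3 ]
R3 → -1·R3
  [ 1  0  3   1  -9/2 ]
  [ 0  1  4   0     1 ]
  [ 0  0  0   1    -3 ]
  [ 0  0  0  -1     3 ]
R4 → R4 + R3
  [ 1  0  3  1  -9/2 ]
  [ 0  1  4  0     1 ]
  [ 0  0  0  1    -3 ]
  [ 0  0  0  0     0 ]
R1 → R1 − R3
  [ 1  0  3  0  -3/2 ]
  [ 0  1  4  0     1 ]
  [ 0  0  0  1    -3 ]
  [ 0  0  0  0     0 ]

4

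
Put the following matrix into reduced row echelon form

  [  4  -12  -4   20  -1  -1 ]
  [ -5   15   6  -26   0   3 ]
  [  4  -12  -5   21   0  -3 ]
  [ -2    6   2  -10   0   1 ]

r1 ← 1/4·r1
  [  1   -3  -1    5  -1/4  -1/4 ]
  [ -5   15   6  -26     0     3 ]
  [  4  -12  -5   21     0    -3 ]
  [ -2    6   2  -10     0     1 ]
r2 ← r2 + 5·r1
  [  1   -3  -1    5  -1/4  -1/4 ]
  [  0    0   1   -1  -5/4   7/4 ]
  [  4  -12  -5   21     0    -3 ]
  [ -2    6   2  -10     0     1 ]
r3 ← r3 − 4·r1
  [  1  -3  -1    5  -1/4  -1/4 ]
  [  0   0   1   -1  -5/4   7/4 ]
  [  0   0  -1    1     1    -2 ]
  [ -2   6   2  -10     0     1 ]
r4 ← r4 + 2·r1
  [ 1  -3  -1   5  -1/4  -1/4 ]
  [ 0   0   1  -1  -5/4   7/4 ]
  [ 0   0  -1   1     1    -2 ]
  [ 0   0   0   0  -1/2   1/2 ]
r3 ← r3 + r2
  [ 1  -3  -1   5  -1/4  -1/4 ]
  [ 0   0   1  -1  -5/4   7/4 ]
  [ 0   0   0   0  -1/4  -1/4 ]
  [ 0   0   0   0  -1/2   1/2 ]
r3 ← -4·r3
  [ 1  -3  -1   5  -1/4  -1/4 ]
  [ 0   0   1  -1  -5/4   7/4 ]
  [ 0   0   0   0     1     1 ]
  [ 0   0   0   0  -1/2   1/2 ]
r4 ← r4 + 1/2·r3
  [ 1  -3  -1   5  -1/4  -1/4 ]
  [ 0   0   1  -1  -5/4   7/4 ]
  [ 0   0   0   0     1     1 ]
  [ 0   0   0   0     0     1 ]
r3 ← r3 − r4
  [ 1  -3  -1   5  -1/4  -1/4 ]
  [ 0   0   1  -1  -5/4   7/4 ]
  [ 0   0   0   0     1     0 ]
  [ 0   0   0   0     0     1 ]
r2 ← r2 − 7/4·r4
  [ 1  -3  -1   5  -1/4  -1/4 ]
  [ 0   0   1  -1  -5/4     0 ]
  [ 0   0   0   0     1     0 ]
  [ 0   0   0   0     0     1 ]
r1 ← r1 + 1/4·r4
  [ 1  -3  -1   5  -1/4  0 ]
  [ 0   0   1  -1  -5/4  0 ]
  [ 0   0   0   0     1  0 ]
  [ 0   0   0   0     0  1 ]
r2 ← r2 + 5/4·r3
  [ 1  -3  -1   5  -1/4  0 ]
  [ 0   0   1  -1     0  0 ]
  [ 0   0   0   0     1  0 ]
  [ 0   0   0   0     0  1 ]
r1 ← r1 + 1/4·r3
  [ 1  -3  -1   5  0  0 ]
  [ 0   0   1  -1  0  0 ]
  [ 0   0   0   0  1  0 ]
  [ 0   0   0   0  0  1 ]
r1 ← r1 + r2
  [ 1  -3  0   4  0  0 ]
  [ 0   0  1  -1  0  0 ]
  [ 0   0  0   0  1  0 ]
  [ 0   0  0   0  0  1 ]

[[1, -3, 0, 4, 0, 0], [0, 0, 1, -1, 0, 0], [0, 0, 0, 0, 1, 0], [0, 0, 0, 0, 0, 1]]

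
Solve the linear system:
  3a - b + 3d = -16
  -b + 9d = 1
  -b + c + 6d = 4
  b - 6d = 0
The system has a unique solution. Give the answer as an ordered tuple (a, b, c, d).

Form the augmented matrix and row-reduce:
  [ 3  -1  0   3  |  -16 ]
  [ 0  -1  0   9  |    1 ]
  [ 0  -1  1   6  |    4 ]
  [ 0   1  0  -6  |    0 ]
ρ1 := 1/3·ρ1
  [ 1  -1/3  0   1  |  -16/3 ]
  [ 0    -1  0   9  |      1 ]
  [ 0    -1  1   6  |      4 ]
  [ 0     1  0  -6  |      0 ]
ρ2 := -1·ρ2
  [ 1  -1/3  0   1  |  -16/3 ]
  [ 0     1  0  -9  |     -1 ]
  [ 0    -1  1   6  |      4 ]
  [ 0     1  0  -6  |      0 ]
ρ3 := ρ3 + ρ2
  [ 1  -1/3  0   1  |  -16/3 ]
  [ 0     1  0  -9  |     -1 ]
  [ 0     0  1  -3  |      3 ]
  [ 0     1  0  -6  |      0 ]
ρ4 := ρ4 − ρ2
  [ 1  -1/3  0   1  |  -16/3 ]
  [ 0     1  0  -9  |     -1 ]
  [ 0     0  1  -3  |      3 ]
  [ 0     0  0   3  |      1 ]
ρ4 := 1/3·ρ4
  [ 1  -1/3  0   1  |  -16/3 ]
  [ 0     1  0  -9  |     -1 ]
  [ 0     0  1  -3  |      3 ]
  [ 0     0  0   1  |    1/3 ]
ρ3 := ρ3 + 3·ρ4
  [ 1  -1/3  0   1  |  -16/3 ]
  [ 0     1  0  -9  |     -1 ]
  [ 0     0  1   0  |      4 ]
  [ 0     0  0   1  |    1/3 ]
ρ2 := ρ2 + 9·ρ4
  [ 1  -1/3  0  1  |  -16/3 ]
  [ 0     1  0  0  |      2 ]
  [ 0     0  1  0  |      4 ]
  [ 0     0  0  1  |    1/3 ]
ρ1 := ρ1 − ρ4
  [ 1  -1/3  0  0  |  -17/3 ]
  [ 0     1  0  0  |      2 ]
  [ 0     0  1  0  |      4 ]
  [ 0     0  0  1  |    1/3 ]
ρ1 := ρ1 + 1/3·ρ2
  [ 1  0  0  0  |   -5 ]
  [ 0  1  0  0  |    2 ]
  [ 0  0  1  0  |    4 ]
  [ 0  0  0  1  |  1/3 ]
Reading off the last column: a = -5, b = 2, c = 4, d = 1/3.

(-5, 2, 4, 1/3)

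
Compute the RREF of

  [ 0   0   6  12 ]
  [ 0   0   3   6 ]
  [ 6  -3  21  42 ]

R1 ↔ R3
  [ 6  -3  21  42 ]
  [ 0   0   3   6 ]
  [ 0   0   6  12 ]
R1 -> 1/6·R1
  [ 1  -1/2  7/2   7 ]
  [ 0     0    3   6 ]
  [ 0     0    6  12 ]
R2 -> 1/3·R2
  [ 1  -1/2  7/2   7 ]
  [ 0     0    1   2 ]
  [ 0     0    6  12 ]
R3 -> R3 − 6·R2
  [ 1  -1/2  7/2  7 ]
  [ 0     0    1  2 ]
  [ 0     0    0  0 ]
R1 -> R1 − 7/2·R2
  [ 1  -1/2  0  0 ]
  [ 0     0  1  2 ]
  [ 0     0  0  0 ]

[[1, -1/2, 0, 0], [0, 0, 1, 2], [0, 0, 0, 0]]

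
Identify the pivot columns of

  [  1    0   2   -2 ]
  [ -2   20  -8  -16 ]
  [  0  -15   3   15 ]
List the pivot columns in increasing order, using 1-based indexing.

1, 2

r2 := r2 + 2·r1
  [ 1    0   2   -2 ]
  [ 0   20  -4  -20 ]
  [ 0  -15   3   15 ]
r2 := 1/20·r2
  [ 1    0     2  -2 ]
  [ 0    1  -1/5  -1 ]
  [ 0  -15     3  15 ]
r3 := r3 + 15·r2
  [ 1  0     2  -2 ]
  [ 0  1  -1/5  -1 ]
  [ 0  0     0   0 ]
Pivot columns are the columns containing a leading 1.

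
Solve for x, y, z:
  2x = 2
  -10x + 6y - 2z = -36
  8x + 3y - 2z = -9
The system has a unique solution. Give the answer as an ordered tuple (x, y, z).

Form the augmented matrix and row-reduce:
  [   2  0   0  |    2 ]
  [ -10  6  -2  |  -36 ]
  [   8  3  -2  |   -9 ]
R1 -> 1/2·R1
  [   1  0   0  |    1 ]
  [ -10  6  -2  |  -36 ]
  [   8  3  -2  |   -9 ]
R2 -> R2 + 10·R1
  [ 1  0   0  |    1 ]
  [ 0  6  -2  |  -26 ]
  [ 8  3  -2  |   -9 ]
R3 -> R3 − 8·R1
  [ 1  0   0  |    1 ]
  [ 0  6  -2  |  -26 ]
  [ 0  3  -2  |  -17 ]
R2 -> 1/6·R2
  [ 1  0     0  |      1 ]
  [ 0  1  -1/3  |  -13/3 ]
  [ 0  3    -2  |    -17 ]
R3 -> R3 − 3·R2
  [ 1  0     0  |      1 ]
  [ 0  1  -1/3  |  -13/3 ]
  [ 0  0    -1  |     -4 ]
R3 -> -1·R3
  [ 1  0     0  |      1 ]
  [ 0  1  -1/3  |  -13/3 ]
  [ 0  0     1  |      4 ]
R2 -> R2 + 1/3·R3
  [ 1  0  0  |   1 ]
  [ 0  1  0  |  -3 ]
  [ 0  0  1  |   4 ]
Reading off the last column: x = 1, y = -3, z = 4.

(1, -3, 4)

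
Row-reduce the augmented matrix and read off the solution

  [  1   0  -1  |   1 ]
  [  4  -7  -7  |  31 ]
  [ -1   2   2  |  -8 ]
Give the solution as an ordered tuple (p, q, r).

ρ2 := ρ2 − 4·ρ1
  [  1   0  -1  |   1 ]
  [  0  -7  -3  |  27 ]
  [ -1   2   2  |  -8 ]
ρ3 := ρ3 + ρ1
  [ 1   0  -1  |   1 ]
  [ 0  -7  -3  |  27 ]
  [ 0   2   1  |  -7 ]
ρ2 := -1/7·ρ2
  [ 1  0   -1  |      1 ]
  [ 0  1  3/7  |  -27/7 ]
  [ 0  2    1  |     -7 ]
ρ3 := ρ3 − 2·ρ2
  [ 1  0   -1  |      1 ]
  [ 0  1  3/7  |  -27/7 ]
  [ 0  0  1/7  |    5/7 ]
ρ3 := 7·ρ3
  [ 1  0   -1  |      1 ]
  [ 0  1  3/7  |  -27/7 ]
  [ 0  0    1  |      5 ]
ρ2 := ρ2 − 3/7·ρ3
  [ 1  0  -1  |   1 ]
  [ 0  1   0  |  -6 ]
  [ 0  0   1  |   5 ]
ρ1 := ρ1 + ρ3
  [ 1  0  0  |   6 ]
  [ 0  1  0  |  -6 ]
  [ 0  0  1  |   5 ]
Reading off the last column: p = 6, q = -6, r = 5.

(6, -6, 5)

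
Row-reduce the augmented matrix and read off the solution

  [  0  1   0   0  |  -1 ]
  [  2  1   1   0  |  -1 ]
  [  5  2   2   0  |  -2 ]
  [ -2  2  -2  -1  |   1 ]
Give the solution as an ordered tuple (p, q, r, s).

(0, -1, 0, -3)

R1 <-> R2
R1 ← 1/2·R1
R3 ← R3 − 5·R1
R4 ← R4 + 2·R1
R3 ← R3 + 1/2·R2
R4 ← R4 − 3·R2
R3 ← -2·R3
R4 ← R4 + R3
R4 ← -1·R4
R1 ← R1 − 1/2·R3
R1 ← R1 − 1/2·R2
Reading off the last column: p = 0, q = -1, r = 0, s = -3.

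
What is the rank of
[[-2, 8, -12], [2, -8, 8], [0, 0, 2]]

R1 -> -1/2·R1
  [ 1  -4  6 ]
  [ 2  -8  8 ]
  [ 0   0  2 ]
R2 -> R2 − 2·R1
  [ 1  -4   6 ]
  [ 0   0  -4 ]
  [ 0   0   2 ]
R2 -> -1/4·R2
  [ 1  -4  6 ]
  [ 0   0  1 ]
  [ 0   0  2 ]
R3 -> R3 − 2·R2
  [ 1  -4  6 ]
  [ 0   0  1 ]
  [ 0   0  0 ]
R1 -> R1 − 6·R2
  [ 1  -4  0 ]
  [ 0   0  1 ]
  [ 0   0  0 ]
The reduced form has 2 nonzero rows.

rank = 2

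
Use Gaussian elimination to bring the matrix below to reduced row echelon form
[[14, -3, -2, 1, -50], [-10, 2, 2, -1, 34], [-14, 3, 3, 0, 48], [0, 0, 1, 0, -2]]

ρ1 → 1/14·ρ1
  [   1  -3/14  -1/7  1/14  -25/7 ]
  [ -10      2     2    -1     34 ]
  [ -14      3     3     0     48 ]
  [   0      0     1     0     -2 ]
ρ2 → ρ2 + 10·ρ1
  [   1  -3/14  -1/7  1/14  -25/7 ]
  [   0   -1/7   4/7  -2/7  -12/7 ]
  [ -14      3     3     0     48 ]
  [   0      0     1     0     -2 ]
ρ3 → ρ3 + 14·ρ1
  [ 1  -3/14  -1/7  1/14  -25/7 ]
  [ 0   -1/7   4/7  -2/7  -12/7 ]
  [ 0      0     1     1     -2 ]
  [ 0      0     1     0     -2 ]
ρ2 → -7·ρ2
  [ 1  -3/14  -1/7  1/14  -25/7 ]
  [ 0      1    -4     2     12 ]
  [ 0      0     1     1     -2 ]
  [ 0      0     1     0     -2 ]
ρ4 → ρ4 − ρ3
  [ 1  -3/14  -1/7  1/14  -25/7 ]
  [ 0      1    -4     2     12 ]
  [ 0      0     1     1     -2 ]
  [ 0      0     0    -1      0 ]
ρ4 → -1·ρ4
  [ 1  -3/14  -1/7  1/14  -25/7 ]
  [ 0      1    -4     2     12 ]
  [ 0      0     1     1     -2 ]
  [ 0      0     0     1      0 ]
ρ3 → ρ3 − ρ4
  [ 1  -3/14  -1/7  1/14  -25/7 ]
  [ 0      1    -4     2     12 ]
  [ 0      0     1     0     -2 ]
  [ 0      0     0     1      0 ]
ρ2 → ρ2 − 2·ρ4
  [ 1  -3/14  -1/7  1/14  -25/7 ]
  [ 0      1    -4     0     12 ]
  [ 0      0     1     0     -2 ]
  [ 0      0     0     1      0 ]
ρ1 → ρ1 − 1/14·ρ4
  [ 1  -3/14  -1/7  0  -25/7 ]
  [ 0      1    -4  0     12 ]
  [ 0      0     1  0     -2 ]
  [ 0      0     0  1      0 ]
ρ2 → ρ2 + 4·ρ3
  [ 1  -3/14  -1/7  0  -25/7 ]
  [ 0      1     0  0      4 ]
  [ 0      0     1  0     -2 ]
  [ 0      0     0  1      0 ]
ρ1 → ρ1 + 1/7·ρ3
  [ 1  -3/14  0  0  -27/7 ]
  [ 0      1  0  0      4 ]
  [ 0      0  1  0     -2 ]
  [ 0      0  0  1      0 ]
ρ1 → ρ1 + 3/14·ρ2
  [ 1  0  0  0  -3 ]
  [ 0  1  0  0   4 ]
  [ 0  0  1  0  -2 ]
  [ 0  0  0  1   0 ]

[[1, 0, 0, 0, -3], [0, 1, 0, 0, 4], [0, 0, 1, 0, -2], [0, 0, 0, 1, 0]]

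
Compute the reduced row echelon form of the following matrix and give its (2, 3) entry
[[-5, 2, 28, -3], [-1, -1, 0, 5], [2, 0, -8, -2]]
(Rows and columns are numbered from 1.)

4

r1 -> -1/5·r1
  [  1  -2/5  -28/5  3/5 ]
  [ -1    -1      0    5 ]
  [  2     0     -8   -2 ]
r2 -> r2 + r1
  [ 1  -2/5  -28/5   3/5 ]
  [ 0  -7/5  -28/5  28/5 ]
  [ 2     0     -8    -2 ]
r3 -> r3 − 2·r1
  [ 1  -2/5  -28/5    3/5 ]
  [ 0  -7/5  -28/5   28/5 ]
  [ 0   4/5   16/5  -16/5 ]
r2 -> -5/7·r2
  [ 1  -2/5  -28/5    3/5 ]
  [ 0     1      4     -4 ]
  [ 0   4/5   16/5  -16/5 ]
r3 -> r3 − 4/5·r2
  [ 1  -2/5  -28/5  3/5 ]
  [ 0     1      4   -4 ]
  [ 0     0      0    0 ]
r1 -> r1 + 2/5·r2
  [ 1  0  -4  -1 ]
  [ 0  1   4  -4 ]
  [ 0  0   0   0 ]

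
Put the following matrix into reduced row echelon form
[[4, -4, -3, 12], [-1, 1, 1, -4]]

[[1, -1, 0, 0], [0, 0, 1, -4]]

R1 ← 1/4·R1
  [  1  -1  -3/4   3 ]
  [ -1   1     1  -4 ]
R2 ← R2 + R1
  [ 1  -1  -3/4   3 ]
  [ 0   0   1/4  -1 ]
R2 ← 4·R2
  [ 1  -1  -3/4   3 ]
  [ 0   0     1  -4 ]
R1 ← R1 + 3/4·R2
  [ 1  -1  0   0 ]
  [ 0   0  1  -4 ]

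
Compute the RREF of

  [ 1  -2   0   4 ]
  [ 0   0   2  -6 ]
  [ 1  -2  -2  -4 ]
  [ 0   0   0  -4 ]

[[1, -2, 0, 0], [0, 0, 1, 0], [0, 0, 0, 1], [0, 0, 0, 0]]

r3 := r3 − r1
  [ 1  -2   0   4 ]
  [ 0   0   2  -6 ]
  [ 0   0  -2  -8 ]
  [ 0   0   0  -4 ]
r2 := 1/2·r2
  [ 1  -2   0   4 ]
  [ 0   0   1  -3 ]
  [ 0   0  -2  -8 ]
  [ 0   0   0  -4 ]
r3 := r3 + 2·r2
  [ 1  -2  0    4 ]
  [ 0   0  1   -3 ]
  [ 0   0  0  -14 ]
  [ 0   0  0   -4 ]
r3 := -1/14·r3
  [ 1  -2  0   4 ]
  [ 0   0  1  -3 ]
  [ 0   0  0   1 ]
  [ 0   0  0  -4 ]
r4 := r4 + 4·r3
  [ 1  -2  0   4 ]
  [ 0   0  1  -3 ]
  [ 0   0  0   1 ]
  [ 0   0  0   0 ]
r2 := r2 + 3·r3
  [ 1  -2  0  4 ]
  [ 0   0  1  0 ]
  [ 0   0  0  1 ]
  [ 0   0  0  0 ]
r1 := r1 − 4·r3
  [ 1  -2  0  0 ]
  [ 0   0  1  0 ]
  [ 0   0  0  1 ]
  [ 0   0  0  0 ]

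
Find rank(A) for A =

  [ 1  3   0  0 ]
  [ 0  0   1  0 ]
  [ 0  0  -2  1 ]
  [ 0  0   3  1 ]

r3 → r3 + 2·r2
  [ 1  3  0  0 ]
  [ 0  0  1  0 ]
  [ 0  0  0  1 ]
  [ 0  0  3  1 ]
r4 → r4 − 3·r2
  [ 1  3  0  0 ]
  [ 0  0  1  0 ]
  [ 0  0  0  1 ]
  [ 0  0  0  1 ]
r4 → r4 − r3
  [ 1  3  0  0 ]
  [ 0  0  1  0 ]
  [ 0  0  0  1 ]
  [ 0  0  0  0 ]
The reduced form has 3 nonzero rows.

rank = 3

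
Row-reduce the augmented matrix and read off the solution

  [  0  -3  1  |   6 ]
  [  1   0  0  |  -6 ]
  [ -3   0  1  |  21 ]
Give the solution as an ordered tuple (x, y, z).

(-6, -1, 3)

r1 <-> r2
  [  1   0  0  |  -6 ]
  [  0  -3  1  |   6 ]
  [ -3   0  1  |  21 ]
r3 ← r3 + 3·r1
  [ 1   0  0  |  -6 ]
  [ 0  -3  1  |   6 ]
  [ 0   0  1  |   3 ]
r2 ← -1/3·r2
  [ 1  0     0  |  -6 ]
  [ 0  1  -1/3  |  -2 ]
  [ 0  0     1  |   3 ]
r2 ← r2 + 1/3·r3
  [ 1  0  0  |  -6 ]
  [ 0  1  0  |  -1 ]
  [ 0  0  1  |   3 ]
Reading off the last column: x = -6, y = -1, z = 3.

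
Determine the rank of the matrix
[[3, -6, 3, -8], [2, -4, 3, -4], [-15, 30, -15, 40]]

ρ1 ← 1/3·ρ1
  [   1  -2    1  -8/3 ]
  [   2  -4    3    -4 ]
  [ -15  30  -15    40 ]
ρ2 ← ρ2 − 2·ρ1
  [   1  -2    1  -8/3 ]
  [   0   0    1   4/3 ]
  [ -15  30  -15    40 ]
ρ3 ← ρ3 + 15·ρ1
  [ 1  -2  1  -8/3 ]
  [ 0   0  1   4/3 ]
  [ 0   0  0     0 ]
ρ1 ← ρ1 − ρ2
  [ 1  -2  0   -4 ]
  [ 0   0  1  4/3 ]
  [ 0   0  0    0 ]
The reduced form has 2 nonzero rows.

rank = 2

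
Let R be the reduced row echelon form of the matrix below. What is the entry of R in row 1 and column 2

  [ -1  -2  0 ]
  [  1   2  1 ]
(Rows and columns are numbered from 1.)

2

Multiply R1 by -1.
Subtract R1 from R2.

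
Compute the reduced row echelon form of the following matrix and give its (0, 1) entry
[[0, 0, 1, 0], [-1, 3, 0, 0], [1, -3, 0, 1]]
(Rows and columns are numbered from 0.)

ρ1 <=> ρ2
ρ1 → -1·ρ1
ρ3 → ρ3 − ρ1

-3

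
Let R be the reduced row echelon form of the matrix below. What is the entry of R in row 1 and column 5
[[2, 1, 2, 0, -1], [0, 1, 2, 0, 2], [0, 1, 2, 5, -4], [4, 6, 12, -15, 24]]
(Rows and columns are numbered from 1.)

-3/2

r1 ← 1/2·r1
  [ 1  1/2   1    0  -1/2 ]
  [ 0    1   2    0     2 ]
  [ 0    1   2    5    -4 ]
  [ 4    6  12  -15    24 ]
r4 ← r4 − 4·r1
  [ 1  1/2  1    0  -1/2 ]
  [ 0    1  2    0     2 ]
  [ 0    1  2    5    -4 ]
  [ 0    4  8  -15    26 ]
r3 ← r3 − r2
  [ 1  1/2  1    0  -1/2 ]
  [ 0    1  2    0     2 ]
  [ 0    0  0    5    -6 ]
  [ 0    4  8  -15    26 ]
r4 ← r4 − 4·r2
  [ 1  1/2  1    0  -1/2 ]
  [ 0    1  2    0     2 ]
  [ 0    0  0    5    -6 ]
  [ 0    0  0  -15    18 ]
r3 ← 1/5·r3
  [ 1  1/2  1    0  -1/2 ]
  [ 0    1  2    0     2 ]
  [ 0    0  0    1  -6/5 ]
  [ 0    0  0  -15    18 ]
r4 ← r4 + 15·r3
  [ 1  1/2  1  0  -1/2 ]
  [ 0    1  2  0     2 ]
  [ 0    0  0  1  -6/5 ]
  [ 0    0  0  0     0 ]
r1 ← r1 − 1/2·r2
  [ 1  0  0  0  -3/2 ]
  [ 0  1  2  0     2 ]
  [ 0  0  0  1  -6/5 ]
  [ 0  0  0  0     0 ]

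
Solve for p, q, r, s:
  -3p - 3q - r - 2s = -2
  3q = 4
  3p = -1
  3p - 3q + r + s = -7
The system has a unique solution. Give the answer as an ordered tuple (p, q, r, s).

(-1/3, 4/3, -3, 1)

Form the augmented matrix and row-reduce:
  [ -3  -3  -1  -2  |  -2 ]
  [  0   3   0   0  |   4 ]
  [  3   0   0   0  |  -1 ]
  [  3  -3   1   1  |  -7 ]
R1 -> -1/3·R1
  [ 1   1  1/3  2/3  |  2/3 ]
  [ 0   3    0    0  |    4 ]
  [ 3   0    0    0  |   -1 ]
  [ 3  -3    1    1  |   -7 ]
R3 -> R3 − 3·R1
  [ 1   1  1/3  2/3  |  2/3 ]
  [ 0   3    0    0  |    4 ]
  [ 0  -3   -1   -2  |   -3 ]
  [ 3  -3    1    1  |   -7 ]
R4 -> R4 − 3·R1
  [ 1   1  1/3  2/3  |  2/3 ]
  [ 0   3    0    0  |    4 ]
  [ 0  -3   -1   -2  |   -3 ]
  [ 0  -6    0   -1  |   -9 ]
R2 -> 1/3·R2
  [ 1   1  1/3  2/3  |  2/3 ]
  [ 0   1    0    0  |  4/3 ]
  [ 0  -3   -1   -2  |   -3 ]
  [ 0  -6    0   -1  |   -9 ]
R3 -> R3 + 3·R2
  [ 1   1  1/3  2/3  |  2/3 ]
  [ 0   1    0    0  |  4/3 ]
  [ 0   0   -1   -2  |    1 ]
  [ 0  -6    0   -1  |   -9 ]
R4 -> R4 + 6·R2
  [ 1  1  1/3  2/3  |  2/3 ]
  [ 0  1    0    0  |  4/3 ]
  [ 0  0   -1   -2  |    1 ]
  [ 0  0    0   -1  |   -1 ]
R3 -> -1·R3
  [ 1  1  1/3  2/3  |  2/3 ]
  [ 0  1    0    0  |  4/3 ]
  [ 0  0    1    2  |   -1 ]
  [ 0  0    0   -1  |   -1 ]
R4 -> -1·R4
  [ 1  1  1/3  2/3  |  2/3 ]
  [ 0  1    0    0  |  4/3 ]
  [ 0  0    1    2  |   -1 ]
  [ 0  0    0    1  |    1 ]
R3 -> R3 − 2·R4
  [ 1  1  1/3  2/3  |  2/3 ]
  [ 0  1    0    0  |  4/3 ]
  [ 0  0    1    0  |   -3 ]
  [ 0  0    0    1  |    1 ]
R1 -> R1 − 2/3·R4
  [ 1  1  1/3  0  |    0 ]
  [ 0  1    0  0  |  4/3 ]
  [ 0  0    1  0  |   -3 ]
  [ 0  0    0  1  |    1 ]
R1 -> R1 − 1/3·R3
  [ 1  1  0  0  |    1 ]
  [ 0  1  0  0  |  4/3 ]
  [ 0  0  1  0  |   -3 ]
  [ 0  0  0  1  |    1 ]
R1 -> R1 − R2
  [ 1  0  0  0  |  -1/3 ]
  [ 0  1  0  0  |   4/3 ]
  [ 0  0  1  0  |    -3 ]
  [ 0  0  0  1  |     1 ]
Reading off the last column: p = -1/3, q = 4/3, r = -3, s = 1.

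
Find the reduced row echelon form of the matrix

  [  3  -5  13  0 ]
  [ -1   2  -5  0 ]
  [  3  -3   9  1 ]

[[1, 0, 1, 0], [0, 1, -2, 0], [0, 0, 0, 1]]

Multiply R1 by 1/3.
Add R1 to R2.
Subtract 3 times R1 from R3.
Multiply R2 by 3.
Subtract 2 times R2 from R3.
Add 5/3 times R2 to R1.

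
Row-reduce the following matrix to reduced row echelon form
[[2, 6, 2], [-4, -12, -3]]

[[1, 3, 0], [0, 0, 1]]

R1 -> 1/2·R1
R2 -> R2 + 4·R1
R1 -> R1 − R2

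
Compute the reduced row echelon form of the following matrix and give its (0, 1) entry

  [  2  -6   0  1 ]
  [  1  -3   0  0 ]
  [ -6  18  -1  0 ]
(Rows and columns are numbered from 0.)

-3

R1 ← 1/2·R1
  [  1  -3   0  1/2 ]
  [  1  -3   0    0 ]
  [ -6  18  -1    0 ]
R2 ← R2 − R1
  [  1  -3   0   1/2 ]
  [  0   0   0  -1/2 ]
  [ -6  18  -1     0 ]
R3 ← R3 + 6·R1
  [ 1  -3   0   1/2 ]
  [ 0   0   0  -1/2 ]
  [ 0   0  -1     3 ]
R2 ↔ R3
  [ 1  -3   0   1/2 ]
  [ 0   0  -1     3 ]
  [ 0   0   0  -1/2 ]
R2 ← -1·R2
  [ 1  -3  0   1/2 ]
  [ 0   0  1    -3 ]
  [ 0   0  0  -1/2 ]
R3 ← -2·R3
  [ 1  -3  0  1/2 ]
  [ 0   0  1   -3 ]
  [ 0   0  0    1 ]
R2 ← R2 + 3·R3
  [ 1  -3  0  1/2 ]
  [ 0   0  1    0 ]
  [ 0   0  0    1 ]
R1 ← R1 − 1/2·R3
  [ 1  -3  0  0 ]
  [ 0   0  1  0 ]
  [ 0   0  0  1 ]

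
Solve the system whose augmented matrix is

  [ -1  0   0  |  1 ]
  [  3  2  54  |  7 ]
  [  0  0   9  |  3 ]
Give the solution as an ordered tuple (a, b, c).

Multiply r1 by -1.
  [ 1  0   0  |  -1 ]
  [ 3  2  54  |   7 ]
  [ 0  0   9  |   3 ]
Subtract 3 times r1 from r2.
  [ 1  0   0  |  -1 ]
  [ 0  2  54  |  10 ]
  [ 0  0   9  |   3 ]
Multiply r2 by 1/2.
  [ 1  0   0  |  -1 ]
  [ 0  1  27  |   5 ]
  [ 0  0   9  |   3 ]
Multiply r3 by 1/9.
  [ 1  0   0  |   -1 ]
  [ 0  1  27  |    5 ]
  [ 0  0   1  |  1/3 ]
Subtract 27 times r3 from r2.
  [ 1  0  0  |   -1 ]
  [ 0  1  0  |   -4 ]
  [ 0  0  1  |  1/3 ]
Reading off the last column: a = -1, b = -4, c = 1/3.

(-1, -4, 1/3)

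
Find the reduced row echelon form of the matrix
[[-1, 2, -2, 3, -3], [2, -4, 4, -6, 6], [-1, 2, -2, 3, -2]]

Multiply R1 by -1.
  [  1  -2   2  -3   3 ]
  [  2  -4   4  -6   6 ]
  [ -1   2  -2   3  -2 ]
Subtract 2 times R1 from R2.
  [  1  -2   2  -3   3 ]
  [  0   0   0   0   0 ]
  [ -1   2  -2   3  -2 ]
Add R1 to R3.
  [ 1  -2  2  -3  3 ]
  [ 0   0  0   0  0 ]
  [ 0   0  0   0  1 ]
Swap R2 and R3.
  [ 1  -2  2  -3  3 ]
  [ 0   0  0   0  1 ]
  [ 0   0  0   0  0 ]
Subtract 3 times R2 from R1.
  [ 1  -2  2  -3  0 ]
  [ 0   0  0   0  1 ]
  [ 0   0  0   0  0 ]

[[1, -2, 2, -3, 0], [0, 0, 0, 0, 1], [0, 0, 0, 0, 0]]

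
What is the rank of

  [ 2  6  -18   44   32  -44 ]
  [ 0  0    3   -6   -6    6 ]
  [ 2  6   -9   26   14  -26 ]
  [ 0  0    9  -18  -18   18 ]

rank = 2

R1 ← 1/2·R1
  [ 1  3  -9   22   16  -22 ]
  [ 0  0   3   -6   -6    6 ]
  [ 2  6  -9   26   14  -26 ]
  [ 0  0   9  -18  -18   18 ]
R3 ← R3 − 2·R1
  [ 1  3  -9   22   16  -22 ]
  [ 0  0   3   -6   -6    6 ]
  [ 0  0   9  -18  -18   18 ]
  [ 0  0   9  -18  -18   18 ]
R2 ← 1/3·R2
  [ 1  3  -9   22   16  -22 ]
  [ 0  0   1   -2   -2    2 ]
  [ 0  0   9  -18  -18   18 ]
  [ 0  0   9  -18  -18   18 ]
R3 ← R3 − 9·R2
  [ 1  3  -9   22   16  -22 ]
  [ 0  0   1   -2   -2    2 ]
  [ 0  0   0    0    0    0 ]
  [ 0  0   9  -18  -18   18 ]
R4 ← R4 − 9·R2
  [ 1  3  -9  22  16  -22 ]
  [ 0  0   1  -2  -2    2 ]
  [ 0  0   0   0   0    0 ]
  [ 0  0   0   0   0    0 ]
R1 ← R1 + 9·R2
  [ 1  3  0   4  -2  -4 ]
  [ 0  0  1  -2  -2   2 ]
  [ 0  0  0   0   0   0 ]
  [ 0  0  0   0   0   0 ]
The reduced form has 2 nonzero rows.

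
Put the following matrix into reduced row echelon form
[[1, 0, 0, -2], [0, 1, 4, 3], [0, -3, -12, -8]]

R3 := R3 + 3·R2
  [ 1  0  0  -2 ]
  [ 0  1  4   3 ]
  [ 0  0  0   1 ]
R2 := R2 − 3·R3
  [ 1  0  0  -2 ]
  [ 0  1  4   0 ]
  [ 0  0  0   1 ]
R1 := R1 + 2·R3
  [ 1  0  0  0 ]
  [ 0  1  4  0 ]
  [ 0  0  0  1 ]

[[1, 0, 0, 0], [0, 1, 4, 0], [0, 0, 0, 1]]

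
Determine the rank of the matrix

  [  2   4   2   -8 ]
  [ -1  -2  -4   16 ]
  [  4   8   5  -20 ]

ρ1 -> 1/2·ρ1
ρ2 -> ρ2 + ρ1
ρ3 -> ρ3 − 4·ρ1
ρ2 -> -1/3·ρ2
ρ3 -> ρ3 − ρ2
ρ1 -> ρ1 − ρ2
The reduced form has 2 nonzero rows.

rank = 2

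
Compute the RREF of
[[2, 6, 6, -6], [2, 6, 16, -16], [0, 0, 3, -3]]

[[1, 3, 0, 0], [0, 0, 1, -1], [0, 0, 0, 0]]

ρ1 := 1/2·ρ1
  [ 1  3   3   -3 ]
  [ 2  6  16  -16 ]
  [ 0  0   3   -3 ]
ρ2 := ρ2 − 2·ρ1
  [ 1  3   3   -3 ]
  [ 0  0  10  -10 ]
  [ 0  0   3   -3 ]
ρ2 := 1/10·ρ2
  [ 1  3  3  -3 ]
  [ 0  0  1  -1 ]
  [ 0  0  3  -3 ]
ρ3 := ρ3 − 3·ρ2
  [ 1  3  3  -3 ]
  [ 0  0  1  -1 ]
  [ 0  0  0   0 ]
ρ1 := ρ1 − 3·ρ2
  [ 1  3  0   0 ]
  [ 0  0  1  -1 ]
  [ 0  0  0   0 ]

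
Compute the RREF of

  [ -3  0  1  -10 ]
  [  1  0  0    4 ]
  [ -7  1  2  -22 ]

[[1, 0, 0, 4], [0, 1, 0, 2], [0, 0, 1, 2]]

ρ1 ← -1/3·ρ1
  [  1  0  -1/3  10/3 ]
  [  1  0     0     4 ]
  [ -7  1     2   -22 ]
ρ2 ← ρ2 − ρ1
  [  1  0  -1/3  10/3 ]
  [  0  0   1/3   2/3 ]
  [ -7  1     2   -22 ]
ρ3 ← ρ3 + 7·ρ1
  [ 1  0  -1/3  10/3 ]
  [ 0  0   1/3   2/3 ]
  [ 0  1  -1/3   4/3 ]
ρ2 <-> ρ3
  [ 1  0  -1/3  10/3 ]
  [ 0  1  -1/3   4/3 ]
  [ 0  0   1/3   2/3 ]
ρ3 ← 3·ρ3
  [ 1  0  -1/3  10/3 ]
  [ 0  1  -1/3   4/3 ]
  [ 0  0     1     2 ]
ρ2 ← ρ2 + 1/3·ρ3
  [ 1  0  -1/3  10/3 ]
  [ 0  1     0     2 ]
  [ 0  0     1     2 ]
ρ1 ← ρ1 + 1/3·ρ3
  [ 1  0  0  4 ]
  [ 0  1  0  2 ]
  [ 0  0  1  2 ]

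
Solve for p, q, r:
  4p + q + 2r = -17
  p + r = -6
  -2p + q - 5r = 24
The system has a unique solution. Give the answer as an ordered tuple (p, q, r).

(-1, -3, -5)

Form the augmented matrix and row-reduce:
  [  4  1   2  |  -17 ]
  [  1  0   1  |   -6 ]
  [ -2  1  -5  |   24 ]
R1 := 1/4·R1
  [  1  1/4  1/2  |  -17/4 ]
  [  1    0    1  |     -6 ]
  [ -2    1   -5  |     24 ]
R2 := R2 − R1
  [  1   1/4  1/2  |  -17/4 ]
  [  0  -1/4  1/2  |   -7/4 ]
  [ -2     1   -5  |     24 ]
R3 := R3 + 2·R1
  [ 1   1/4  1/2  |  -17/4 ]
  [ 0  -1/4  1/2  |   -7/4 ]
  [ 0   3/2   -4  |   31/2 ]
R2 := -4·R2
  [ 1  1/4  1/2  |  -17/4 ]
  [ 0    1   -2  |      7 ]
  [ 0  3/2   -4  |   31/2 ]
R3 := R3 − 3/2·R2
  [ 1  1/4  1/2  |  -17/4 ]
  [ 0    1   -2  |      7 ]
  [ 0    0   -1  |      5 ]
R3 := -1·R3
  [ 1  1/4  1/2  |  -17/4 ]
  [ 0    1   -2  |      7 ]
  [ 0    0    1  |     -5 ]
R2 := R2 + 2·R3
  [ 1  1/4  1/2  |  -17/4 ]
  [ 0    1    0  |     -3 ]
  [ 0    0    1  |     -5 ]
R1 := R1 − 1/2·R3
  [ 1  1/4  0  |  -7/4 ]
  [ 0    1  0  |    -3 ]
  [ 0    0  1  |    -5 ]
R1 := R1 − 1/4·R2
  [ 1  0  0  |  -1 ]
  [ 0  1  0  |  -3 ]
  [ 0  0  1  |  -5 ]
Reading off the last column: p = -1, q = -3, r = -5.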